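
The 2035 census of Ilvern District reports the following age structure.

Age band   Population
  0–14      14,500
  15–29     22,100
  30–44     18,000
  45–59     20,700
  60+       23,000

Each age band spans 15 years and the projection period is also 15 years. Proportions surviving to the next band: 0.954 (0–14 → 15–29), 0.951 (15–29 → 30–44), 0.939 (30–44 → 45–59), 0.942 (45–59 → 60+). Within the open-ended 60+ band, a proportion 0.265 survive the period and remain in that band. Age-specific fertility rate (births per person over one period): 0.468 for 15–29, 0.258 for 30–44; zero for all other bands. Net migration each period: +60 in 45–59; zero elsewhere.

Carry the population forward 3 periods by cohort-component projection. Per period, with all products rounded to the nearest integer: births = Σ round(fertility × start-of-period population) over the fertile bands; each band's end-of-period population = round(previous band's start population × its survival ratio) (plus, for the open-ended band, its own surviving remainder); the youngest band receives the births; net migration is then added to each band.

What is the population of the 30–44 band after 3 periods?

Numbering the bands 1..5 from youngest to oldest:
After projecting period 1:
Births: 22100 × 0.468 = 10343, 18000 × 0.258 = 4644 ⇒ total 14987
Band 2: 14500 × 0.954 = 13833
Band 3: 22100 × 0.951 = 21017
Band 4: 18000 × 0.939 = 16902
Band 5: 20700 × 0.942 + 23000 × 0.265 = 19499 + 6095 = 25594
Net migration: Band 4 + 60 → 16962
→ [14987, 13833, 21017, 16962, 25594]
After projecting period 2:
Births: 13833 × 0.468 = 6474, 21017 × 0.258 = 5422 ⇒ total 11896
Band 2: 14987 × 0.954 = 14298
Band 3: 13833 × 0.951 = 13155
Band 4: 21017 × 0.939 = 19735
Band 5: 16962 × 0.942 + 25594 × 0.265 = 15978 + 6782 = 22760
Net migration: Band 4 + 60 → 19795
→ [11896, 14298, 13155, 19795, 22760]
After projecting period 3:
Births: 14298 × 0.468 = 6691, 13155 × 0.258 = 3394 ⇒ total 10085
Band 2: 11896 × 0.954 = 11349
Band 3: 14298 × 0.951 = 13597
Band 4: 13155 × 0.939 = 12353
Band 5: 19795 × 0.942 + 22760 × 0.265 = 18647 + 6031 = 24678
Net migration: Band 4 + 60 → 12413
→ [10085, 11349, 13597, 12413, 24678]

13597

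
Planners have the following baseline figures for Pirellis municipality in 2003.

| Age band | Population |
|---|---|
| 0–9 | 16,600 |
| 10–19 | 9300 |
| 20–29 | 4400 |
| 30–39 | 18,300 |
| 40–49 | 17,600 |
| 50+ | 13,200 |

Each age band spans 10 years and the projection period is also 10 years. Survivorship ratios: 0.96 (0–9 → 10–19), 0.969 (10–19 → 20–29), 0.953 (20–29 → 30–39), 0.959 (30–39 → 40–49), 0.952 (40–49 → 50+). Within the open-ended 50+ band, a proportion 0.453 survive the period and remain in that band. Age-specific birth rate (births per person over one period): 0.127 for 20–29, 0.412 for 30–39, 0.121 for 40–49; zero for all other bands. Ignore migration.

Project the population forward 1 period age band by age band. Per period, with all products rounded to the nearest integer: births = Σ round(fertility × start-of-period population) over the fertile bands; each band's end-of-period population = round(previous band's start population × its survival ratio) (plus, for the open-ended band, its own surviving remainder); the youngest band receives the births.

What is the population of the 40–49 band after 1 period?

17550

[period 1]
Births: 4400 × 0.127 = 559  |  18300 × 0.412 = 7540  |  17600 × 0.121 = 2130 ⇒ total 10229
10–19: 16600 × 0.96 = 15936
20–29: 9300 × 0.969 = 9012
30–39: 4400 × 0.953 = 4193
40–49: 18300 × 0.959 = 17550
50+: 17600 × 0.952 + 13200 × 0.453 = 16755 + 5980 = 22735
End of period: [10229, 15936, 9012, 4193, 17550, 22735]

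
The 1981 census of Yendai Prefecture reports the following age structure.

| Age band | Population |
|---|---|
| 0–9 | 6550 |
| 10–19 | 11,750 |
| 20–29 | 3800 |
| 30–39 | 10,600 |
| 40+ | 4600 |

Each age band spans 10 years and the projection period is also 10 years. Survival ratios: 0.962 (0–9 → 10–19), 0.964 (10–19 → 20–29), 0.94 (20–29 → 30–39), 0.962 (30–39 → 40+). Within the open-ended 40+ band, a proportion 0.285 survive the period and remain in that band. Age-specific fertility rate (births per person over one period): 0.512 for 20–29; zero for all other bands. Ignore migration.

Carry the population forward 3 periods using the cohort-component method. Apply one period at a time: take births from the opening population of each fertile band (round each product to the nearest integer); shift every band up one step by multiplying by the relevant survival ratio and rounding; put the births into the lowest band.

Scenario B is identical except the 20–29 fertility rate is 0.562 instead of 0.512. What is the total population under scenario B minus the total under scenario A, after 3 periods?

Let band 1 be 0–9 through band 5 = 40+.
After projecting period 1:
Births: 3800 × 0.512 = 1946
Band 2: 6550 × 0.962 = 6301
Band 3: 11750 × 0.964 = 11327
Band 4: 3800 × 0.94 = 3572
Band 5: 10600 × 0.962 + 4600 × 0.285 = 10197 + 1311 = 11508
→ [1946, 6301, 11327, 3572, 11508]
After projecting period 2:
Births: 11327 × 0.512 = 5799
Band 2: 1946 × 0.962 = 1872
Band 3: 6301 × 0.964 = 6074
Band 4: 11327 × 0.94 = 10647
Band 5: 3572 × 0.962 + 11508 × 0.285 = 3436 + 3280 = 6716
→ [5799, 1872, 6074, 10647, 6716]
After projecting period 3:
Births: 6074 × 0.512 = 3110
Band 2: 5799 × 0.962 = 5579
Band 3: 1872 × 0.964 = 1805
Band 4: 6074 × 0.94 = 5710
Band 5: 10647 × 0.962 + 6716 × 0.285 = 10242 + 1914 = 12156
→ [3110, 5579, 1805, 5710, 12156]
Scenario A total after 3 periods: 28360
Scenario B projection —
After projecting period 1:
Births: 3800 × 0.562 = 2136
Band 2: 6550 × 0.962 = 6301
Band 3: 11750 × 0.964 = 11327
Band 4: 3800 × 0.94 = 3572
Band 5: 10600 × 0.962 + 4600 × 0.285 = 10197 + 1311 = 11508
→ [2136, 6301, 11327, 3572, 11508]
After projecting period 2:
Births: 11327 × 0.562 = 6366
Band 2: 2136 × 0.962 = 2055
Band 3: 6301 × 0.964 = 6074
Band 4: 11327 × 0.94 = 10647
Band 5: 3572 × 0.962 + 11508 × 0.285 = 3436 + 3280 = 6716
→ [6366, 2055, 6074, 10647, 6716]
After projecting period 3:
Births: 6074 × 0.562 = 3414
Band 2: 6366 × 0.962 = 6124
Band 3: 2055 × 0.964 = 1981
Band 4: 6074 × 0.94 = 5710
Band 5: 10647 × 0.962 + 6716 × 0.285 = 10242 + 1914 = 12156
→ [3414, 6124, 1981, 5710, 12156]
Scenario B total after 3 periods: 29385
Difference B − A = 29385 − 28360 = 1025

1025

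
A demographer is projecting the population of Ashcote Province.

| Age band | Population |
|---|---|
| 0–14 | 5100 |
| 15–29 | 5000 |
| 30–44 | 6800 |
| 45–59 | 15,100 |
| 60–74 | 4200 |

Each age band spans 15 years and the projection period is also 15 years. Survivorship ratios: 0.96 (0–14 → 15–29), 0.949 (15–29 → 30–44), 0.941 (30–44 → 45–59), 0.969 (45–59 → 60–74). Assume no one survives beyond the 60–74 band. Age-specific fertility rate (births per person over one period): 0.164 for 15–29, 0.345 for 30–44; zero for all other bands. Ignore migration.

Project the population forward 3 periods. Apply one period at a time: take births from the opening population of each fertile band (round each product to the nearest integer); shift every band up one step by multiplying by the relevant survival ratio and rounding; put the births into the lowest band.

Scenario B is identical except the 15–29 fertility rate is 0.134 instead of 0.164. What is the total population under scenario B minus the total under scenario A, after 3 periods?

Period 1.
Births: 5000 * 0.164 = 820 ; 6800 * 0.345 = 2346 — total 3166
15–29: 5100 * 0.96 = 4896
30–44: 5000 * 0.949 = 4745
45–59: 6800 * 0.941 = 6399
60–74: 15100 * 0.969 = 14632
→ [3166, 4896, 4745, 6399, 14632]
Period 2.
Births: 4896 * 0.164 = 803 ; 4745 * 0.345 = 1637 — total 2440
15–29: 3166 * 0.96 = 3039
30–44: 4896 * 0.949 = 4646
45–59: 4745 * 0.941 = 4465
60–74: 6399 * 0.969 = 6201
→ [2440, 3039, 4646, 4465, 6201]
Period 3.
Births: 3039 * 0.164 = 498 ; 4646 * 0.345 = 1603 — total 2101
15–29: 2440 * 0.96 = 2342
30–44: 3039 * 0.949 = 2884
45–59: 4646 * 0.941 = 4372
60–74: 4465 * 0.969 = 4327
→ [2101, 2342, 2884, 4372, 4327]
Scenario A total after 3 periods: 16026
Scenario B projection —
Period 1.
Births: 5000 * 0.134 = 670 ; 6800 * 0.345 = 2346 — total 3016
15–29: 5100 * 0.96 = 4896
30–44: 5000 * 0.949 = 4745
45–59: 6800 * 0.941 = 6399
60–74: 15100 * 0.969 = 14632
→ [3016, 4896, 4745, 6399, 14632]
Period 2.
Births: 4896 * 0.134 = 656 ; 4745 * 0.345 = 1637 — total 2293
15–29: 3016 * 0.96 = 2895
30–44: 4896 * 0.949 = 4646
45–59: 4745 * 0.941 = 4465
60–74: 6399 * 0.969 = 6201
→ [2293, 2895, 4646, 4465, 6201]
Period 3.
Births: 2895 * 0.134 = 388 ; 4646 * 0.345 = 1603 — total 1991
15–29: 2293 * 0.96 = 2201
30–44: 2895 * 0.949 = 2747
45–59: 4646 * 0.941 = 4372
60–74: 4465 * 0.969 = 4327
→ [1991, 2201, 2747, 4372, 4327]
Scenario B total after 3 periods: 15638
Difference B − A = 15638 − 16026 = -388

-388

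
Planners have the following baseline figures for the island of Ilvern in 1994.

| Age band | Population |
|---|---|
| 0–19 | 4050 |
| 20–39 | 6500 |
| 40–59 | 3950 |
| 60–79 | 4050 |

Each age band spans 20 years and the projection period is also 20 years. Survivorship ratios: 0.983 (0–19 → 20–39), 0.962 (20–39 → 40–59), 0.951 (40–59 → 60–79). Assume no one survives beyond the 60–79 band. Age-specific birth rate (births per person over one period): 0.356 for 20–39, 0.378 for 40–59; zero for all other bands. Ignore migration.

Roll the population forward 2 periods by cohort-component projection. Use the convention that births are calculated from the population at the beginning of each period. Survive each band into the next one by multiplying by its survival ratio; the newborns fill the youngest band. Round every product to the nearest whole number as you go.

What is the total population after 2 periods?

17300

(Groups numbered youngest = 1 to oldest = 4.)
— Period 1 —
Births: 6500 × 0.356 = 2314  |  3950 × 0.378 = 1493 → total 3807
Group 2: 4050 × 0.983 = 3981
Group 3: 6500 × 0.962 = 6253
Group 4: 3950 × 0.951 = 3756
Population now: 0–19=3807, 20–39=3981, 40–59=6253, 60–79=3756
— Period 2 —
Births: 3981 × 0.356 = 1417  |  6253 × 0.378 = 2364 → total 3781
Group 2: 3807 × 0.983 = 3742
Group 3: 3981 × 0.962 = 3830
Group 4: 6253 × 0.951 = 5947
Population now: 0–19=3781, 20–39=3742, 40–59=3830, 60–79=5947
Total after period 2: 3781 + 3742 + 3830 + 5947 = 17300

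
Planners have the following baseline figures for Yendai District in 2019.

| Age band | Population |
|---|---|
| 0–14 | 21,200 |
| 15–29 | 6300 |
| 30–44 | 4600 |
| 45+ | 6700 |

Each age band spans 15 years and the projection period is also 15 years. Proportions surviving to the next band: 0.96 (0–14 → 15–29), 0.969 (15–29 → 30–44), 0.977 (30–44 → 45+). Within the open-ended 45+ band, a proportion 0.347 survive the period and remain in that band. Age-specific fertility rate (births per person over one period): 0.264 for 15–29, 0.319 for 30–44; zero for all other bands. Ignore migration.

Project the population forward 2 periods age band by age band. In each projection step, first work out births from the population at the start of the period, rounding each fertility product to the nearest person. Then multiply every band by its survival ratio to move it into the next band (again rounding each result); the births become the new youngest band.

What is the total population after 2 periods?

38377

(Bands numbered youngest = 1 to oldest = 4.)
Period 1:
Births: 6300 * 0.264 = 1663  |  4600 * 0.319 = 1467 — total 3130
Band 2: 21200 * 0.96 = 20352
Band 3: 6300 * 0.969 = 6105
Band 4: 4600 * 0.977 + 6700 * 0.347 = 4494 + 2325 = 6819
→ [3130, 20352, 6105, 6819]
Period 2:
Births: 20352 * 0.264 = 5373  |  6105 * 0.319 = 1947 — total 7320
Band 2: 3130 * 0.96 = 3005
Band 3: 20352 * 0.969 = 19721
Band 4: 6105 * 0.977 + 6819 * 0.347 = 5965 + 2366 = 8331
→ [7320, 3005, 19721, 8331]
Total after period 2: 7320 + 3005 + 19721 + 8331 = 38377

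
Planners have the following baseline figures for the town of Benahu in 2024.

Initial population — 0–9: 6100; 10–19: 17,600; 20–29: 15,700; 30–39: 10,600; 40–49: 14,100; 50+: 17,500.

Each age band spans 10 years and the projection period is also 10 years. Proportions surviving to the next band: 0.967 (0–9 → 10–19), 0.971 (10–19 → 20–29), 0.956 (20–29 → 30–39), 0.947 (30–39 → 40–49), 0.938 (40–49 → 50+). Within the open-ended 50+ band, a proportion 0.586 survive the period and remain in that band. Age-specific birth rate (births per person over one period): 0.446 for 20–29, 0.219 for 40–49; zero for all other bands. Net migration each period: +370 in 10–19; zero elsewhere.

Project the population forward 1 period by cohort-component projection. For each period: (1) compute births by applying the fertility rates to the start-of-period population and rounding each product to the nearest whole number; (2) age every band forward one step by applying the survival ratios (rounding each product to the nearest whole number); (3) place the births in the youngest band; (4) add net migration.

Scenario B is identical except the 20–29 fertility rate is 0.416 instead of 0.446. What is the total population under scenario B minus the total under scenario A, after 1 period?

-471

Call the bands 1 to 6, youngest first.
Period 1:
Births: 15700 × 0.446 = 7002  |  14100 × 0.219 = 3088 → 10090
Band 2: 6100 × 0.967 = 5899
Band 3: 17600 × 0.971 = 17090
Band 4: 15700 × 0.956 = 15009
Band 5: 10600 × 0.947 = 10038
Band 6: 14100 × 0.938 + 17500 × 0.586 = 13226 + 10255 = 23481
Net migration: Band 2 + 370 → 6269
End of period: [10090, 6269, 17090, 15009, 10038, 23481]
Scenario A total after 1 period: 81977
Scenario B projection —
Period 1:
Births: 15700 × 0.416 = 6531  |  14100 × 0.219 = 3088 → 9619
Band 2: 6100 × 0.967 = 5899
Band 3: 17600 × 0.971 = 17090
Band 4: 15700 × 0.956 = 15009
Band 5: 10600 × 0.947 = 10038
Band 6: 14100 × 0.938 + 17500 × 0.586 = 13226 + 10255 = 23481
Net migration: Band 2 + 370 → 6269
End of period: [9619, 6269, 17090, 15009, 10038, 23481]
Scenario B total after 1 period: 81506
Difference B − A = 81506 − 81977 = -471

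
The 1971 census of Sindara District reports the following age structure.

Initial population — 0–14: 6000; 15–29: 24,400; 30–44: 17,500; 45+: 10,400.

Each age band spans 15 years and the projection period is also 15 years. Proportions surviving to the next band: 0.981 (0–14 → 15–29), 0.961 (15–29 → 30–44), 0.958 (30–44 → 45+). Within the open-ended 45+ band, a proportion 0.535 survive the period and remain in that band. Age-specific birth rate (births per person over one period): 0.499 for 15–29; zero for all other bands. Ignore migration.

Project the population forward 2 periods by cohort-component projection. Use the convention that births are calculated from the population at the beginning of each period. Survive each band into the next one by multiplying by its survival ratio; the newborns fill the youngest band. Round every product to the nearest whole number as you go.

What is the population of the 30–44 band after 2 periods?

5656

Call the bands 1 to 4, youngest first.
After projecting period 1:
Births: 24400 × 0.499 = 12176
Band 2: 6000 × 0.981 = 5886
Band 3: 24400 × 0.961 = 23448
Band 4: 17500 × 0.958 + 10400 × 0.535 = 16765 + 5564 = 22329
Population now: 0–14=12176, 15–29=5886, 30–44=23448, 45+=22329
After projecting period 2:
Births: 5886 × 0.499 = 2937
Band 2: 12176 × 0.981 = 11945
Band 3: 5886 × 0.961 = 5656
Band 4: 23448 × 0.958 + 22329 × 0.535 = 22463 + 11946 = 34409
Population now: 0–14=2937, 15–29=11945, 30–44=5656, 45+=34409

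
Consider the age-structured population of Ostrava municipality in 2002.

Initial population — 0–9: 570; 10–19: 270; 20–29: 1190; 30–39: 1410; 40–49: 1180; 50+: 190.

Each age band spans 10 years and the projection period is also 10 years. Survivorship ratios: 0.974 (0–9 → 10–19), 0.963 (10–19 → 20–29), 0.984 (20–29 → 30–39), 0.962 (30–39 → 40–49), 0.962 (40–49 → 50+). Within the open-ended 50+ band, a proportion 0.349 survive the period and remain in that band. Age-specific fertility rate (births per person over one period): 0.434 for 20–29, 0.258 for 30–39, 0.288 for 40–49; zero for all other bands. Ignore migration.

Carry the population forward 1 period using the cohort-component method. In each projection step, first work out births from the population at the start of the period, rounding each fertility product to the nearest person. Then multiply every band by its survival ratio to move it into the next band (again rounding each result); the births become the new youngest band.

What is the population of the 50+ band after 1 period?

1201

Call the groups 1 to 6, youngest first.
After projecting period 1:
Births: 1190 × 0.434 = 516  |  1410 × 0.258 = 364  |  1180 × 0.288 = 340 ⇒ total 1220
Group 2: 570 × 0.974 = 555
Group 3: 270 × 0.963 = 260
Group 4: 1190 × 0.984 = 1171
Group 5: 1410 × 0.962 = 1356
Group 6: 1180 × 0.962 + 190 × 0.349 = 1135 + 66 = 1201
End of period: [1220, 555, 260, 1171, 1356, 1201]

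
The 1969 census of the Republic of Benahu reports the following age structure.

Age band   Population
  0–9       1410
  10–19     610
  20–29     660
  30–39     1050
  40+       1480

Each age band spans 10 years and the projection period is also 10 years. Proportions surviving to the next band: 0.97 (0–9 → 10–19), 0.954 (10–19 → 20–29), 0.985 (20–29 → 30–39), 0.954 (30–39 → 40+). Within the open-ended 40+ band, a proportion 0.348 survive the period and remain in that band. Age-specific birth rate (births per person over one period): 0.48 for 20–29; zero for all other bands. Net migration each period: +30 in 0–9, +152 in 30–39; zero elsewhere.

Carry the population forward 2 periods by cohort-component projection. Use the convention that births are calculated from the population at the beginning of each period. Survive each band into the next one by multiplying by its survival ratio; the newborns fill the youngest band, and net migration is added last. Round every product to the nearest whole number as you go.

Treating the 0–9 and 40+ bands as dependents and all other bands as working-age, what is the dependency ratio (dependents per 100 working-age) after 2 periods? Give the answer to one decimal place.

After projecting period 1:
Births: 660 × 0.48 = 317
10–19: 1410 × 0.97 = 1368
20–29: 610 × 0.954 = 582
30–39: 660 × 0.985 = 650
40+: 1050 × 0.954 + 1480 × 0.348 = 1002 + 515 = 1517
Net migration: 0–9 + 30 → 347; 30–39 + 152 → 802
→ [347, 1368, 582, 802, 1517]
After projecting period 2:
Births: 582 × 0.48 = 279
10–19: 347 × 0.97 = 337
20–29: 1368 × 0.954 = 1305
30–39: 582 × 0.985 = 573
40+: 802 × 0.954 + 1517 × 0.348 = 765 + 528 = 1293
Net migration: 0–9 + 30 → 309; 30–39 + 152 → 725
→ [309, 337, 1305, 725, 1293]
Dependents (band 0–9 + band 40+) = 309 + 1293 = 1602; working-age = 2367; ratio = 1602/2367 × 100 = 67.7

67.7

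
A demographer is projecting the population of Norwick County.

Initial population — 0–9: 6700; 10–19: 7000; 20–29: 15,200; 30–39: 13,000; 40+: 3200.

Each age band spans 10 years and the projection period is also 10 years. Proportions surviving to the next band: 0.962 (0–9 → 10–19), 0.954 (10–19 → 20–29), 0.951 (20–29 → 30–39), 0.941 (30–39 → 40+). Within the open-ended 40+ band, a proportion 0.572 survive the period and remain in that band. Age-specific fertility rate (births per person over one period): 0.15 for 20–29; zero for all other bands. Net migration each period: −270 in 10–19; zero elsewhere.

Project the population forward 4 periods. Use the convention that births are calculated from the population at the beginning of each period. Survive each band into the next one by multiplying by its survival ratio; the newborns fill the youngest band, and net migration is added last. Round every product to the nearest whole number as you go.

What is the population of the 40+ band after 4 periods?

15772

Call the bands 1 to 5, youngest first.
[period 1]
Births: 15200 * 0.15 = 2280
Band 2: 6700 * 0.962 = 6445
Band 3: 7000 * 0.954 = 6678
Band 4: 15200 * 0.951 = 14455
Band 5: 13000 * 0.941 + 3200 * 0.572 = 12233 + 1830 = 14063
Net migration: Band 2 − 270 → 6175
Giving 2280 / 6175 / 6678 / 14455 / 14063.
[period 2]
Births: 6678 * 0.15 = 1002
Band 2: 2280 * 0.962 = 2193
Band 3: 6175 * 0.954 = 5891
Band 4: 6678 * 0.951 = 6351
Band 5: 14455 * 0.941 + 14063 * 0.572 = 13602 + 8044 = 21646
Net migration: Band 2 − 270 → 1923
Giving 1002 / 1923 / 5891 / 6351 / 21646.
[period 3]
Births: 5891 * 0.15 = 884
Band 2: 1002 * 0.962 = 964
Band 3: 1923 * 0.954 = 1835
Band 4: 5891 * 0.951 = 5602
Band 5: 6351 * 0.941 + 21646 * 0.572 = 5976 + 12382 = 18358
Net migration: Band 2 − 270 → 694
Giving 884 / 694 / 1835 / 5602 / 18358.
[period 4]
Births: 1835 * 0.15 = 275
Band 2: 884 * 0.962 = 850
Band 3: 694 * 0.954 = 662
Band 4: 1835 * 0.951 = 1745
Band 5: 5602 * 0.941 + 18358 * 0.572 = 5271 + 10501 = 15772
Net migration: Band 2 − 270 → 580
Giving 275 / 580 / 662 / 1745 / 15772.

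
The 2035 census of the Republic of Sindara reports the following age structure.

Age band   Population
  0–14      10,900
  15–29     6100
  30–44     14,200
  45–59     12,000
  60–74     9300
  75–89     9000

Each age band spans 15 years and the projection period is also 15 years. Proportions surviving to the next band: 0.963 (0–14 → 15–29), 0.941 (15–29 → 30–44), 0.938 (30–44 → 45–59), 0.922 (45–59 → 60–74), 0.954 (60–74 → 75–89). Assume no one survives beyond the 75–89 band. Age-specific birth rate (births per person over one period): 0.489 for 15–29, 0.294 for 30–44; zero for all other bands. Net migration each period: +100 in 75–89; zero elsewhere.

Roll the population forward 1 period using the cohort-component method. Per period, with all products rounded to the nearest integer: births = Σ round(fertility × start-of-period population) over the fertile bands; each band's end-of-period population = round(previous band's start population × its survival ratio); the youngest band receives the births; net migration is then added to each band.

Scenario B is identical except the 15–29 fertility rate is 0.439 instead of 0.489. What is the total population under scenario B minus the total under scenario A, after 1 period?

-305

Period 1:
Births: 6100 × 0.489 = 2983, 14200 × 0.294 = 4175 → total 7158
15–29: 10900 × 0.963 = 10497
30–44: 6100 × 0.941 = 5740
45–59: 14200 × 0.938 = 13320
60–74: 12000 × 0.922 = 11064
75–89: 9300 × 0.954 = 8872
Net migration: 75–89 + 100 → 8972
Giving 7158 / 10497 / 5740 / 13320 / 11064 / 8972.
Scenario A total after 1 period: 56751
Scenario B projection —
Period 1:
Births: 6100 × 0.439 = 2678, 14200 × 0.294 = 4175 → total 6853
15–29: 10900 × 0.963 = 10497
30–44: 6100 × 0.941 = 5740
45–59: 14200 × 0.938 = 13320
60–74: 12000 × 0.922 = 11064
75–89: 9300 × 0.954 = 8872
Net migration: 75–89 + 100 → 8972
Giving 6853 / 10497 / 5740 / 13320 / 11064 / 8972.
Scenario B total after 1 period: 56446
Difference B − A = 56446 − 56751 = -305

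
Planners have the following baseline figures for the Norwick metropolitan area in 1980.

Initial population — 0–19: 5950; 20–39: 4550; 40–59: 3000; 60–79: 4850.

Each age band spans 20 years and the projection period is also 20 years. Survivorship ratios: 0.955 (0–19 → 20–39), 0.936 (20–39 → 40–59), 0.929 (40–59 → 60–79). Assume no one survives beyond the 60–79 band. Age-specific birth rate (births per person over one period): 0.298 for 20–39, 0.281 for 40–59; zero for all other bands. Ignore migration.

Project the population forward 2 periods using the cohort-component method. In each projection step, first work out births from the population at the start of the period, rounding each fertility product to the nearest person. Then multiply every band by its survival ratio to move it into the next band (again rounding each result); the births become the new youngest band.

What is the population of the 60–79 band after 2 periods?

(Bands numbered youngest = 1 to oldest = 4.)
After projecting period 1:
Births: 4550 × 0.298 = 1356  |  3000 × 0.281 = 843 ⇒ total 2199
Band 2: 5950 × 0.955 = 5682
Band 3: 4550 × 0.936 = 4259
Band 4: 3000 × 0.929 = 2787
→ [2199, 5682, 4259, 2787]
After projecting period 2:
Births: 5682 × 0.298 = 1693  |  4259 × 0.281 = 1197 ⇒ total 2890
Band 2: 2199 × 0.955 = 2100
Band 3: 5682 × 0.936 = 5318
Band 4: 4259 × 0.929 = 3957
→ [2890, 2100, 5318, 3957]

3957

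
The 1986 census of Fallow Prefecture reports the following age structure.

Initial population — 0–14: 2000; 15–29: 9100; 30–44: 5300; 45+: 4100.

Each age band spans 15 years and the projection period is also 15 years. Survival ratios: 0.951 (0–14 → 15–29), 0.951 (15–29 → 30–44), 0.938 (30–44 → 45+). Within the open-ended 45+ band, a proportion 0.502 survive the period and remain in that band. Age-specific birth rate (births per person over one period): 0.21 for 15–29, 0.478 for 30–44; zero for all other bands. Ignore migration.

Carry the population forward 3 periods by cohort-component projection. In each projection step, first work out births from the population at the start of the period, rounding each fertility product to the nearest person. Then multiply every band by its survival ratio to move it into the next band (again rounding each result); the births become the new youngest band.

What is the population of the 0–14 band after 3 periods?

1752

Period 1.
Births: 9100 × 0.21 = 1911 ; 5300 × 0.478 = 2533 → 4444
15–29: 2000 × 0.951 = 1902
30–44: 9100 × 0.951 = 8654
45+: 5300 × 0.938 + 4100 × 0.502 = 4971 + 2058 = 7029
Giving 4444 / 1902 / 8654 / 7029.
Period 2.
Births: 1902 × 0.21 = 399 ; 8654 × 0.478 = 4137 → 4536
15–29: 4444 × 0.951 = 4226
30–44: 1902 × 0.951 = 1809
45+: 8654 × 0.938 + 7029 × 0.502 = 8117 + 3529 = 11646
Giving 4536 / 4226 / 1809 / 11646.
Period 3.
Births: 4226 × 0.21 = 887 ; 1809 × 0.478 = 865 → 1752
15–29: 4536 × 0.951 = 4314
30–44: 4226 × 0.951 = 4019
45+: 1809 × 0.938 + 11646 × 0.502 = 1697 + 5846 = 7543
Giving 1752 / 4314 / 4019 / 7543.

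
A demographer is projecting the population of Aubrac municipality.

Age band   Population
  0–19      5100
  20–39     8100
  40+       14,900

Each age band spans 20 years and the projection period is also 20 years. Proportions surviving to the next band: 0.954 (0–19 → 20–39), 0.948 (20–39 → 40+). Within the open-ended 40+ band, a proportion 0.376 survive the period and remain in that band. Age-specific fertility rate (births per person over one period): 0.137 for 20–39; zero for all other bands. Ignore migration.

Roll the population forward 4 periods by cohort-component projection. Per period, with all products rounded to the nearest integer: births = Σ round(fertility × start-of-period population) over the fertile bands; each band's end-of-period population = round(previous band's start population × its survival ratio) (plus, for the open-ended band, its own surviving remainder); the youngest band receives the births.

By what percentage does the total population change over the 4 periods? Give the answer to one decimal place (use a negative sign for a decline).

Let band 1 be 0–19 through band 3 = 40+.
— Period 1 —
Births: 8100 × 0.137 = 1110
Band 2: 5100 × 0.954 = 4865
Band 3: 8100 × 0.948 + 14900 × 0.376 = 7679 + 5602 = 13281
Giving 1110 / 4865 / 13281.
— Period 2 —
Births: 4865 × 0.137 = 667
Band 2: 1110 × 0.954 = 1059
Band 3: 4865 × 0.948 + 13281 × 0.376 = 4612 + 4994 = 9606
Giving 667 / 1059 / 9606.
— Period 3 —
Births: 1059 × 0.137 = 145
Band 2: 667 × 0.954 = 636
Band 3: 1059 × 0.948 + 9606 × 0.376 = 1004 + 3612 = 4616
Giving 145 / 636 / 4616.
— Period 4 —
Births: 636 × 0.137 = 87
Band 2: 145 × 0.954 = 138
Band 3: 636 × 0.948 + 4616 × 0.376 = 603 + 1736 = 2339
Giving 87 / 138 / 2339.
Total: 28100 → 2564; change = -25536; percentage change = -90.9%

-90.9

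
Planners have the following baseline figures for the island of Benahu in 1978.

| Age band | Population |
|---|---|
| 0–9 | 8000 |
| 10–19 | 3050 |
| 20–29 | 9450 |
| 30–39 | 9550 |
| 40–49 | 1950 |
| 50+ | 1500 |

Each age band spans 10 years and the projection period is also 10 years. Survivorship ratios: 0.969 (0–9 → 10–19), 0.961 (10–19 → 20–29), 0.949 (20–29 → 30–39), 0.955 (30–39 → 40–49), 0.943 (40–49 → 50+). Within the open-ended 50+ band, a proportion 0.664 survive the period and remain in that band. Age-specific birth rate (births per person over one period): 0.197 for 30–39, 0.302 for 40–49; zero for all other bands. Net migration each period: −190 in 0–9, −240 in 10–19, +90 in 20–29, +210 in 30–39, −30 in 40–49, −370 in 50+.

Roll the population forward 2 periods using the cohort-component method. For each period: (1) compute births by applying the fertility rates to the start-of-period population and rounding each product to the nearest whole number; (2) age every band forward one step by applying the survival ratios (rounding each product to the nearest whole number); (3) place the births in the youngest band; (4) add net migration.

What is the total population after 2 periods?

Period 1.
Births: 9550 × 0.197 = 1881 ; 1950 × 0.302 = 589 — total 2470
10–19: 8000 × 0.969 = 7752
20–29: 3050 × 0.961 = 2931
30–39: 9450 × 0.949 = 8968
40–49: 9550 × 0.955 = 9120
50+: 1950 × 0.943 + 1500 × 0.664 = 1839 + 996 = 2835
Net migration: 0–9 − 190 → 2280; 10–19 − 240 → 7512; 20–29 + 90 → 3021; 30–39 + 210 → 9178; 40–49 − 30 → 9090; 50+ − 370 → 2465
Giving 2280 / 7512 / 3021 / 9178 / 9090 / 2465.
Period 2.
Births: 9178 × 0.197 = 1808 ; 9090 × 0.302 = 2745 — total 4553
10–19: 2280 × 0.969 = 2209
20–29: 7512 × 0.961 = 7219
30–39: 3021 × 0.949 = 2867
40–49: 9178 × 0.955 = 8765
50+: 9090 × 0.943 + 2465 × 0.664 = 8572 + 1637 = 10209
Net migration: 0–9 − 190 → 4363; 10–19 − 240 → 1969; 20–29 + 90 → 7309; 30–39 + 210 → 3077; 40–49 − 30 → 8735; 50+ − 370 → 9839
Giving 4363 / 1969 / 7309 / 3077 / 8735 / 9839.
Total after period 2: 4363 + 1969 + 7309 + 3077 + 8735 + 9839 = 35292

35292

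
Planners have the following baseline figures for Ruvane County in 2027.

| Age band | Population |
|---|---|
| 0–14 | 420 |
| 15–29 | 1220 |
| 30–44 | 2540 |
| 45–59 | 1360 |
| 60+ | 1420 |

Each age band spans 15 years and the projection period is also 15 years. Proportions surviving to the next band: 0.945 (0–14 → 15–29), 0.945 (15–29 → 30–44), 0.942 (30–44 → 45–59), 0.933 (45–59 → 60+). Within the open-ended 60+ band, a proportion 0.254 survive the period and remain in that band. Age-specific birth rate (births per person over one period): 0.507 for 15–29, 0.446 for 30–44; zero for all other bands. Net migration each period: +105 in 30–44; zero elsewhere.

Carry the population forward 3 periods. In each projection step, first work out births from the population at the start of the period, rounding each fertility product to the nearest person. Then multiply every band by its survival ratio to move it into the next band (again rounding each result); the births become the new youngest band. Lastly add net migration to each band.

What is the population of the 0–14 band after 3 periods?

Period 1:
Births: 1220 × 0.507 = 619 ; 2540 × 0.446 = 1133 → 1752
15–29: 420 × 0.945 = 397
30–44: 1220 × 0.945 = 1153
45–59: 2540 × 0.942 = 2393
60+: 1360 × 0.933 + 1420 × 0.254 = 1269 + 361 = 1630
Net migration: 30–44 + 105 → 1258
Giving 1752 / 397 / 1258 / 2393 / 1630.
Period 2:
Births: 397 × 0.507 = 201 ; 1258 × 0.446 = 561 → 762
15–29: 1752 × 0.945 = 1656
30–44: 397 × 0.945 = 375
45–59: 1258 × 0.942 = 1185
60+: 2393 × 0.933 + 1630 × 0.254 = 2233 + 414 = 2647
Net migration: 30–44 + 105 → 480
Giving 762 / 1656 / 480 / 1185 / 2647.
Period 3:
Births: 1656 × 0.507 = 840 ; 480 × 0.446 = 214 → 1054
15–29: 762 × 0.945 = 720
30–44: 1656 × 0.945 = 1565
45–59: 480 × 0.942 = 452
60+: 1185 × 0.933 + 2647 × 0.254 = 1106 + 672 = 1778
Net migration: 30–44 + 105 → 1670
Giving 1054 / 720 / 1670 / 452 / 1778.

1054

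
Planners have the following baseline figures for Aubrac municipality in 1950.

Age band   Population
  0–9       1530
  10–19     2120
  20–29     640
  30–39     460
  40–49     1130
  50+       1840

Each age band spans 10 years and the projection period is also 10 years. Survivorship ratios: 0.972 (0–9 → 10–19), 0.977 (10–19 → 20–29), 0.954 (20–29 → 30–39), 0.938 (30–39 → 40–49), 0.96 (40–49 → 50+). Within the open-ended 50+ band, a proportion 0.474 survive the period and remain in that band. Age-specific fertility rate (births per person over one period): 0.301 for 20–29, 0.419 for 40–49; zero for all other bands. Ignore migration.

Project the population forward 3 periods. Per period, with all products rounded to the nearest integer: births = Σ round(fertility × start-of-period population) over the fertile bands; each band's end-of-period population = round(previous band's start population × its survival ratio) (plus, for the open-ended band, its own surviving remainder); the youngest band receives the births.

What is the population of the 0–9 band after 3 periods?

677

Let group 1 be 0–9 through group 6 = 50+.
After projecting period 1:
Births: 640 × 0.301 = 193 ; 1130 × 0.419 = 473 ⇒ total 666
Group 2: 1530 × 0.972 = 1487
Group 3: 2120 × 0.977 = 2071
Group 4: 640 × 0.954 = 611
Group 5: 460 × 0.938 = 431
Group 6: 1130 × 0.96 + 1840 × 0.474 = 1085 + 872 = 1957
Population now: 0–9=666, 10–19=1487, 20–29=2071, 30–39=611, 40–49=431, 50+=1957
After projecting period 2:
Births: 2071 × 0.301 = 623 ; 431 × 0.419 = 181 ⇒ total 804
Group 2: 666 × 0.972 = 647
Group 3: 1487 × 0.977 = 1453
Group 4: 2071 × 0.954 = 1976
Group 5: 611 × 0.938 = 573
Group 6: 431 × 0.96 + 1957 × 0.474 = 414 + 928 = 1342
Population now: 0–9=804, 10–19=647, 20–29=1453, 30–39=1976, 40–49=573, 50+=1342
After projecting period 3:
Births: 1453 × 0.301 = 437 ; 573 × 0.419 = 240 ⇒ total 677
Group 2: 804 × 0.972 = 781
Group 3: 647 × 0.977 = 632
Group 4: 1453 × 0.954 = 1386
Group 5: 1976 × 0.938 = 1853
Group 6: 573 × 0.96 + 1342 × 0.474 = 550 + 636 = 1186
Population now: 0–9=677, 10–19=781, 20–29=632, 30–39=1386, 40–49=1853, 50+=1186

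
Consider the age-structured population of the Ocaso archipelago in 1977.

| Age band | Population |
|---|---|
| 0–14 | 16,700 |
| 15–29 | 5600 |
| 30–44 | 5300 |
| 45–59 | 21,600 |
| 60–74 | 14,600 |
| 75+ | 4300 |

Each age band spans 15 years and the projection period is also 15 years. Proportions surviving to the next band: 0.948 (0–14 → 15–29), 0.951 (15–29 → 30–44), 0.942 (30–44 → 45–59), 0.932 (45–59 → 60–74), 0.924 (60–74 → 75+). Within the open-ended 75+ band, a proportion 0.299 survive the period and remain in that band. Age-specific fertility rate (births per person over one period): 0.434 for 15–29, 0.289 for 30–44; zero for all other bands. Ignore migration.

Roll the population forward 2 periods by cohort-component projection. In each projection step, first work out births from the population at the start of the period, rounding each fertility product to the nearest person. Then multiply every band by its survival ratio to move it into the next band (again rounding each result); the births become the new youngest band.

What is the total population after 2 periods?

59911

Let group 1 be 0–14 through group 6 = 75+.
After projecting period 1:
Births: 5600 × 0.434 = 2430  |  5300 × 0.289 = 1532 → total 3962
Group 2: 16700 × 0.948 = 15832
Group 3: 5600 × 0.951 = 5326
Group 4: 5300 × 0.942 = 4993
Group 5: 21600 × 0.932 = 20131
Group 6: 14600 × 0.924 + 4300 × 0.299 = 13490 + 1286 = 14776
→ [3962, 15832, 5326, 4993, 20131, 14776]
After projecting period 2:
Births: 15832 × 0.434 = 6871  |  5326 × 0.289 = 1539 → total 8410
Group 2: 3962 × 0.948 = 3756
Group 3: 15832 × 0.951 = 15056
Group 4: 5326 × 0.942 = 5017
Group 5: 4993 × 0.932 = 4653
Group 6: 20131 × 0.924 + 14776 × 0.299 = 18601 + 4418 = 23019
→ [8410, 3756, 15056, 5017, 4653, 23019]
Total after period 2: 8410 + 3756 + 15056 + 5017 + 4653 + 23019 = 59911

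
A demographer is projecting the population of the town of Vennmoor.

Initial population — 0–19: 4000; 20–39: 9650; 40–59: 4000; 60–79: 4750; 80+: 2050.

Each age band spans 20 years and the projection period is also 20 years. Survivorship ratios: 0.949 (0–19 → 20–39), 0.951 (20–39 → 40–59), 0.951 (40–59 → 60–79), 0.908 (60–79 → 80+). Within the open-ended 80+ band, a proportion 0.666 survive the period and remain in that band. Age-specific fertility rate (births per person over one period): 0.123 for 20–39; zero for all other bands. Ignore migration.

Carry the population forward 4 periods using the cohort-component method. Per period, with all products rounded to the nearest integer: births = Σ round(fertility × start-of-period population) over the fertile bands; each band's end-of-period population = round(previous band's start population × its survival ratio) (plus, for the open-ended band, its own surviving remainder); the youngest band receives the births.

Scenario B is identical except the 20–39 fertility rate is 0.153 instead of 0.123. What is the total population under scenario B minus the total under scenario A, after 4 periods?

Numbering the bands 1..5 from youngest to oldest:
Period 1:
Births: 9650 × 0.123 = 1187
Band 2: 4000 × 0.949 = 3796
Band 3: 9650 × 0.951 = 9177
Band 4: 4000 × 0.951 = 3804
Band 5: 4750 × 0.908 + 2050 × 0.666 = 4313 + 1365 = 5678
→ [1187, 3796, 9177, 3804, 5678]
Period 2:
Births: 3796 × 0.123 = 467
Band 2: 1187 × 0.949 = 1126
Band 3: 3796 × 0.951 = 3610
Band 4: 9177 × 0.951 = 8727
Band 5: 3804 × 0.908 + 5678 × 0.666 = 3454 + 3782 = 7236
→ [467, 1126, 3610, 8727, 7236]
Period 3:
Births: 1126 × 0.123 = 138
Band 2: 467 × 0.949 = 443
Band 3: 1126 × 0.951 = 1071
Band 4: 3610 × 0.951 = 3433
Band 5: 8727 × 0.908 + 7236 × 0.666 = 7924 + 4819 = 12743
→ [138, 443, 1071, 3433, 12743]
Period 4:
Births: 443 × 0.123 = 54
Band 2: 138 × 0.949 = 131
Band 3: 443 × 0.951 = 421
Band 4: 1071 × 0.951 = 1019
Band 5: 3433 × 0.908 + 12743 × 0.666 = 3117 + 8487 = 11604
→ [54, 131, 421, 1019, 11604]
Scenario A total after 4 periods: 13229
Scenario B projection —
Period 1:
Births: 9650 × 0.153 = 1476
Band 2: 4000 × 0.949 = 3796
Band 3: 9650 × 0.951 = 9177
Band 4: 4000 × 0.951 = 3804
Band 5: 4750 × 0.908 + 2050 × 0.666 = 4313 + 1365 = 5678
→ [1476, 3796, 9177, 3804, 5678]
Period 2:
Births: 3796 × 0.153 = 581
Band 2: 1476 × 0.949 = 1401
Band 3: 3796 × 0.951 = 3610
Band 4: 9177 × 0.951 = 8727
Band 5: 3804 × 0.908 + 5678 × 0.666 = 3454 + 3782 = 7236
→ [581, 1401, 3610, 8727, 7236]
Period 3:
Births: 1401 × 0.153 = 214
Band 2: 581 × 0.949 = 551
Band 3: 1401 × 0.951 = 1332
Band 4: 3610 × 0.951 = 3433
Band 5: 8727 × 0.908 + 7236 × 0.666 = 7924 + 4819 = 12743
→ [214, 551, 1332, 3433, 12743]
Period 4:
Births: 551 × 0.153 = 84
Band 2: 214 × 0.949 = 203
Band 3: 551 × 0.951 = 524
Band 4: 1332 × 0.951 = 1267
Band 5: 3433 × 0.908 + 12743 × 0.666 = 3117 + 8487 = 11604
→ [84, 203, 524, 1267, 11604]
Scenario B total after 4 periods: 13682
Difference B − A = 13682 − 13229 = 453

453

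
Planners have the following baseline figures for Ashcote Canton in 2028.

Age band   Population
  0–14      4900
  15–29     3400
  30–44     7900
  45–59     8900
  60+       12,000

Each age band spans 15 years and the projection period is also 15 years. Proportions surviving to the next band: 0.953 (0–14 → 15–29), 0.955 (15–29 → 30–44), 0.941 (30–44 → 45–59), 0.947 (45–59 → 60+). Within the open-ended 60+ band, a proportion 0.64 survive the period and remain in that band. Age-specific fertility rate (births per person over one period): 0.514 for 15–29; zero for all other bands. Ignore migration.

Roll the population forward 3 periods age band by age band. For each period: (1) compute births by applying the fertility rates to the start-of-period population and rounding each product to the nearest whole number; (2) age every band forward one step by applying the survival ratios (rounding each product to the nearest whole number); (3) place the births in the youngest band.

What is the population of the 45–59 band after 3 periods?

4197

— Period 1 —
Births: 3400 × 0.514 = 1748
15–29: 4900 × 0.953 = 4670
30–44: 3400 × 0.955 = 3247
45–59: 7900 × 0.941 = 7434
60+: 8900 × 0.947 + 12000 × 0.64 = 8428 + 7680 = 16108
→ [1748, 4670, 3247, 7434, 16108]
— Period 2 —
Births: 4670 × 0.514 = 2400
15–29: 1748 × 0.953 = 1666
30–44: 4670 × 0.955 = 4460
45–59: 3247 × 0.941 = 3055
60+: 7434 × 0.947 + 16108 × 0.64 = 7040 + 10309 = 17349
→ [2400, 1666, 4460, 3055, 17349]
— Period 3 —
Births: 1666 × 0.514 = 856
15–29: 2400 × 0.953 = 2287
30–44: 1666 × 0.955 = 1591
45–59: 4460 × 0.941 = 4197
60+: 3055 × 0.947 + 17349 × 0.64 = 2893 + 11103 = 13996
→ [856, 2287, 1591, 4197, 13996]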